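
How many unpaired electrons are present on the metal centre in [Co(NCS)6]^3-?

0

Summing ligand charges against the −3 overall charge gives an oxidation state of +3 for cobalt.
Group 9 minus oxidation state 3 gives a d⁶ configuration.
The spin state decides the count: Co(III) has an exceptionally large octahedral splitting and is low-spin with essentially every ligand except fluoride.
An octahedral low-spin d⁶ ion is t₂g⁶e_g⁰, giving 0 unpaired electrons.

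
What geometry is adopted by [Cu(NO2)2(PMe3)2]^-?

tetrahedral

Ligand charges: each nitro (N-bound nitrite) is −1; trimethylphosphine is neutral. With an overall charge of −1 the copper centre must be in the +1 oxidation state.
Copper is a group-11 element; Cu(I) is therefore d¹⁰.
With 4 monodentate ligands the coordination number is 4.
A d¹⁰ ion has no crystal-field stabilisation preference between square planar and tetrahedral, so four ligands adopt the sterically favoured tetrahedral geometry.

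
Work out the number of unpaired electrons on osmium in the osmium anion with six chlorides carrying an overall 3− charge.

Summing ligand charges against the −3 overall charge gives an oxidation state of +3 for osmium.
Group 8 minus oxidation state 3 gives a d⁵ configuration.
The spin state decides the count: a 5d ion has a large Δₒ and is invariably low-spin.
An octahedral low-spin d⁵ ion is t₂g⁵e_g⁰, giving 1 unpaired electron.

1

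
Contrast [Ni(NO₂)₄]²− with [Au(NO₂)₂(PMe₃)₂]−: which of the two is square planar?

For [Ni(NO₂)₄]²−: Ligand charges: each nitro (N-bound nitrite) is −1. With an overall charge of −2 the nickel centre must be in the +2 oxidation state. Ni sits in group 10, so the d-electron count is 10 − 2 = 8. Nitro (N-bound nitrite) is a strong-field ligand (high in the spectrochemical series). A 3d d⁸ ion with strong-field ligands gains enough CFSE to favour square planar over tetrahedral. → square planar.
For [Au(NO₂)₂(PMe₃)₂]−: Summing ligand charges against the −1 overall charge gives an oxidation state of +1 for gold. Gold is a group-11 element; Au(I) is therefore d¹⁰. A d¹⁰ ion has no crystal-field stabilisation preference between square planar and tetrahedral, so four ligands adopt the sterically favoured tetrahedral geometry. → tetrahedral.

[Ni(NO₂)₄]²−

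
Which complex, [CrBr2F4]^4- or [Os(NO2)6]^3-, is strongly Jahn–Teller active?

[CrBr2F4]^4-: Ligand charges: each bromide is −1; each fluoride is −1. With an overall charge of −4 the chromium centre must be in the +2 oxidation state. Group 6 minus oxidation state 2 gives a d⁴ configuration. Bromide and fluoride are weak-field ligands for a first-row metal, so the complex is high-spin. The t₂g³e_g¹ (high-spin) configuration has an unevenly filled e_g set; the Jahn–Teller theorem predicts a tetragonal distortion (typically axial elongation) to lift the degeneracy.
[Os(NO2)6]^3-: Ligand charges: each nitro (N-bound nitrite) is −1. With an overall charge of −3 the osmium centre must be in the +3 oxidation state. Group 8 minus oxidation state 3 gives a d⁵ configuration. A 5d ion has a large Δₒ and is invariably low-spin. The d⁵ configuration leaves the e_g set evenly filled (or empty) — no strong Jahn–Teller driving force.

[CrBr2F4]^4-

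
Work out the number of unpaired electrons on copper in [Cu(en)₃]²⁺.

1 unpaired electron

Ligand charges: ethylenediamine is neutral. With an overall charge of +2 the copper centre must be in the +2 oxidation state.
Copper is a group-11 element; Cu(II) is therefore d⁹.
Counting donor atoms: 3×ethylenediamine (bidentate) → 6 donors. Coordination number = 6.
In an octahedral field the d⁹ configuration is t₂g⁶e_g³ (only one arrangement possible), giving 1 unpaired electron.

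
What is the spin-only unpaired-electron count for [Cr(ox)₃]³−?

3

Summing ligand charges against the −3 overall charge gives an oxidation state of +3 for chromium.
Group 6 minus oxidation state 3 gives a d³ configuration.
Counting donor atoms: 3×oxalate (bidentate) → 6 donors. Coordination number = 6.
In an octahedral field the d³ configuration is t₂g³e_g⁰ (only one arrangement possible), giving 3 unpaired electrons.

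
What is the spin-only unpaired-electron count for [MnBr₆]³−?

4 unpaired electrons

Summing ligand charges against the −3 overall charge gives an oxidation state of +3 for manganese.
Manganese is a group-7 element; Mn(III) is therefore d⁴.
The spin state decides the count: Bromide is a weak-field ligand for a first-row metal, so the complex is high-spin.
An octahedral high-spin d⁴ ion is t₂g³e_g¹, giving 4 unpaired electrons.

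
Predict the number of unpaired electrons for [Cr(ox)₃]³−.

3 unpaired electrons

Ligand charges: each oxalate is −2. With an overall charge of −3 the chromium centre must be in the +3 oxidation state.
Group 6 minus oxidation state 3 gives a d³ configuration.
Counting donor atoms: 3×oxalate (bidentate) → 6 donors. Coordination number = 6.
In an octahedral field the d³ configuration is t₂g³e_g⁰ (only one arrangement possible), giving 3 unpaired electrons.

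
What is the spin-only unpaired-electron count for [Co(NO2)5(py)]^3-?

1 unpaired electron

Ligand charges: each nitro (N-bound nitrite) is −1; pyridine is neutral. With an overall charge of −3 the cobalt centre must be in the +2 oxidation state.
Group 9 minus oxidation state 2 gives a d⁷ configuration.
The spin state decides the count: Nitro (N-bound nitrite) is a strong-field ligand (high in the spectrochemical series) for a first-row metal, so the complex is low-spin.
An octahedral low-spin d⁷ ion is t₂g⁶e_g¹, giving 1 unpaired electron.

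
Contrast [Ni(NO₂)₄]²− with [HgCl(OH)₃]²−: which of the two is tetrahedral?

For [Ni(NO₂)₄]²−: Ligand charges: each nitro (N-bound nitrite) is −1. With an overall charge of −2 the nickel centre must be in the +2 oxidation state. Ni sits in group 10, so the d-electron count is 10 − 2 = 8. Nitro (N-bound nitrite) is a strong-field ligand (high in the spectrochemical series). A 3d d⁸ ion with strong-field ligands gains enough CFSE to favour square planar over tetrahedral. → square planar.
For [HgCl(OH)₃]²−: Summing ligand charges against the −2 overall charge gives an oxidation state of +2 for mercury. Group 12 minus oxidation state 2 gives a d¹⁰ configuration. A d¹⁰ ion has no crystal-field stabilisation preference between square planar and tetrahedral, so four ligands adopt the sterically favoured tetrahedral geometry. → tetrahedral.

[HgCl(OH)₃]²−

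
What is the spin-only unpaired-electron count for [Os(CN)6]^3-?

Each cyanide is −1; balancing the −3 overall charge requires Os(III).
Os sits in group 8, so the d-electron count is 8 − 3 = 5.
The spin state decides the count: a 5d ion has a large Δₒ and is invariably low-spin.
An octahedral low-spin d⁵ ion is t₂g⁵e_g⁰, giving 1 unpaired electron.

1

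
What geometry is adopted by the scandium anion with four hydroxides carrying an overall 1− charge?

Each hydroxide is −1; balancing the −1 overall charge requires Sc(III).
Sc sits in group 3, so the d-electron count is 3 − 3 = 0.
With 4 monodentate ligands the coordination number is 4.
A d⁰ ion has no crystal-field stabilisation preference between square planar and tetrahedral, so four ligands adopt the sterically favoured tetrahedral geometry.

tetrahedral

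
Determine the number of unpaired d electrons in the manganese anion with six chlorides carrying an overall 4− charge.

Summing ligand charges against the −4 overall charge gives an oxidation state of +2 for manganese.
Mn sits in group 7, so the d-electron count is 7 − 2 = 5.
The spin state decides the count: Chloride is a weak-field ligand for a first-row metal, so the complex is high-spin.
An octahedral high-spin d⁵ ion is t₂g³e_g², giving 5 unpaired electrons.

5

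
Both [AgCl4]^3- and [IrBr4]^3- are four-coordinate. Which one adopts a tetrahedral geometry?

[AgCl4]^3-

For [AgCl4]^3-: Each chloride is −1; balancing the −3 overall charge requires Ag(I). Silver is a group-11 element; Ag(I) is therefore d¹⁰. A d¹⁰ ion has no crystal-field stabilisation preference between square planar and tetrahedral, so four ligands adopt the sterically favoured tetrahedral geometry. → tetrahedral.
For [IrBr4]^3-: Summing ligand charges against the −3 overall charge gives an oxidation state of +1 for iridium. Ir sits in group 9, so the d-electron count is 9 − 1 = 8. A 5d d⁸ ion has a large crystal-field splitting; square planar leaves the high-energy d_{x²−y²} orbital empty and maximises CFSE. → square planar.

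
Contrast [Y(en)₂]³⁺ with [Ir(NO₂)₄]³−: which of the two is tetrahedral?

For [Y(en)₂]³⁺: Ligand charges: ethylenediamine is neutral. With an overall charge of +3 the yttrium centre must be in the +3 oxidation state. Group 3 minus oxidation state 3 gives a d⁰ configuration. A d⁰ ion has no crystal-field stabilisation preference between square planar and tetrahedral, so four ligands adopt the sterically favoured tetrahedral geometry. → tetrahedral.
For [Ir(NO₂)₄]³−: Each nitro (N-bound nitrite) is −1; balancing the −3 overall charge requires Ir(I). Iridium is a group-9 element; Ir(I) is therefore d⁸. A 5d d⁸ ion has a large crystal-field splitting; square planar leaves the high-energy d_{x²−y²} orbital empty and maximises CFSE. → square planar.

[Y(en)₂]³⁺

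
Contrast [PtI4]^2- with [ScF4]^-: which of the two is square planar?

[PtI4]^2-

For [PtI4]^2-: Summing ligand charges against the −2 overall charge gives an oxidation state of +2 for platinum. Group 10 minus oxidation state 2 gives a d⁸ configuration. A 5d d⁸ ion has a large crystal-field splitting; square planar leaves the high-energy d_{x²−y²} orbital empty and maximises CFSE. → square planar.
For [ScF4]^-: Summing ligand charges against the −1 overall charge gives an oxidation state of +3 for scandium. Group 3 minus oxidation state 3 gives a d⁰ configuration. A d⁰ ion has no crystal-field stabilisation preference between square planar and tetrahedral, so four ligands adopt the sterically favoured tetrahedral geometry. → tetrahedral.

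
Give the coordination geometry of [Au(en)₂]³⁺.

Summing ligand charges against the +3 overall charge gives an oxidation state of +3 for gold.
Au sits in group 11, so the d-electron count is 11 − 3 = 8.
Counting donor atoms: 2×ethylenediamine (bidentate) → 4 donors. Coordination number = 4.
A 5d d⁸ ion has a large crystal-field splitting; square planar leaves the high-energy d_{x²−y²} orbital empty and maximises CFSE.

square planar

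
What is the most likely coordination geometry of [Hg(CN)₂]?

Each cyanide is −1; balancing the 0 overall charge requires Hg(II).
Mercury is a group-12 element; Hg(II) is therefore d¹⁰.
With 2 monodentate ligands the coordination number is 2.
A d¹⁰ ion with only two ligands adopts a linear arrangement (sp hybridisation; no CFSE preference).

linear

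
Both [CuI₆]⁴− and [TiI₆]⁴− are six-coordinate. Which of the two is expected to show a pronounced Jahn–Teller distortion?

[CuI₆]⁴−: Summing ligand charges against the −4 overall charge gives an oxidation state of +2 for copper. Copper is a group-11 element; Cu(II) is therefore d⁹. The t₂g⁶e_g³ configuration has an unevenly filled e_g set; the Jahn–Teller theorem predicts a tetragonal distortion (typically axial elongation) to lift the degeneracy.
[TiI₆]⁴−: Summing ligand charges against the −4 overall charge gives an oxidation state of +2 for titanium. Group 4 minus oxidation state 2 gives a d² configuration. The d² configuration leaves the e_g set evenly filled (or empty) — no strong Jahn–Teller driving force.

[CuI₆]⁴−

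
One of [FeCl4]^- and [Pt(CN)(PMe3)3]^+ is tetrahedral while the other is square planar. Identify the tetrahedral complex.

For [FeCl4]^-: Summing ligand charges against the −1 overall charge gives an oxidation state of +3 for iron. Group 8 minus oxidation state 3 gives a d⁵ configuration. A high-spin d⁵ ion has zero CFSE in either geometry, so four ligands adopt the sterically favoured tetrahedral geometry. → tetrahedral.
For [Pt(CN)(PMe3)3]^+: Each cyanide is −1; trimethylphosphine is neutral; balancing the +1 overall charge requires Pt(II). Platinum is a group-10 element; Pt(II) is therefore d⁸. A 5d d⁸ ion has a large crystal-field splitting; square planar leaves the high-energy d_{x²−y²} orbital empty and maximises CFSE. → square planar.

[FeCl4]^-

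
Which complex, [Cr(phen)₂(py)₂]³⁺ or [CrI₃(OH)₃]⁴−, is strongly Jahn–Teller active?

[Cr(phen)₂(py)₂]³⁺: Summing ligand charges against the +3 overall charge gives an oxidation state of +3 for chromium. Cr sits in group 6, so the d-electron count is 6 − 3 = 3. The d³ configuration leaves the e_g set evenly filled (or empty) — no strong Jahn–Teller driving force.
[CrI₃(OH)₃]⁴−: Ligand charges: each iodide is −1; each hydroxide is −1. With an overall charge of −4 the chromium centre must be in the +2 oxidation state. Chromium is a group-6 element; Cr(II) is therefore d⁴. Hydroxide and iodide are weak-field ligands for a first-row metal, so the complex is high-spin. The t₂g³e_g¹ (high-spin) configuration has an unevenly filled e_g set; the Jahn–Teller theorem predicts a tetragonal distortion (typically axial elongation) to lift the degeneracy.

[CrI₃(OH)₃]⁴−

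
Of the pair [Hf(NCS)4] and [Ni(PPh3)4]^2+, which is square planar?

For [Hf(NCS)4]: Summing ligand charges against the 0 overall charge gives an oxidation state of +4 for hafnium. Group 4 minus oxidation state 4 gives a d⁰ configuration. A d⁰ ion has no crystal-field stabilisation preference between square planar and tetrahedral, so four ligands adopt the sterically favoured tetrahedral geometry. → tetrahedral.
For [Ni(PPh3)4]^2+: Triphenylphosphine is neutral; balancing the +2 overall charge requires Ni(II). Nickel is a group-10 element; Ni(II) is therefore d⁸. Triphenylphosphine is a strong-field ligand (high in the spectrochemical series). A 3d d⁸ ion with strong-field ligands gains enough CFSE to favour square planar over tetrahedral. → square planar.

[Ni(PPh3)4]^2+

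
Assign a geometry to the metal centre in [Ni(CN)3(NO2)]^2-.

square planar

Summing ligand charges against the −2 overall charge gives an oxidation state of +2 for nickel.
Ni sits in group 10, so the d-electron count is 10 − 2 = 8.
Coordination number: 4.
Cyanide and nitro (N-bound nitrite) are strong-field ligands (high in the spectrochemical series).
A 3d d⁸ ion with strong-field ligands gains enough CFSE to favour square planar over tetrahedral.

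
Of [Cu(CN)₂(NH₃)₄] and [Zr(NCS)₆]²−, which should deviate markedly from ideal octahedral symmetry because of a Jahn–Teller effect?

[Cu(CN)₂(NH₃)₄]

[Cu(CN)₂(NH₃)₄]: Each cyanide is −1; ammonia is neutral; balancing the 0 overall charge requires Cu(II). Copper is a group-11 element; Cu(II) is therefore d⁹. The t₂g⁶e_g³ configuration has an unevenly filled e_g set; the Jahn–Teller theorem predicts a tetragonal distortion (typically axial elongation) to lift the degeneracy.
[Zr(NCS)₆]²−: Summing ligand charges against the −2 overall charge gives an oxidation state of +4 for zirconium. Group 4 minus oxidation state 4 gives a d⁰ configuration. The d⁰ configuration leaves the e_g set evenly filled (or empty) — no strong Jahn–Teller driving force.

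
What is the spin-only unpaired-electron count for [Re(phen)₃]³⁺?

2 unpaired electrons

Summing ligand charges against the +3 overall charge gives an oxidation state of +3 for rhenium.
Re sits in group 7, so the d-electron count is 7 − 3 = 4.
Counting donor atoms: 3×1,10-phenanthroline (bidentate) → 6 donors. Coordination number = 6.
The spin state decides the count: a 5d ion has a large Δₒ and is invariably low-spin.
An octahedral low-spin d⁴ ion is t₂g⁴e_g⁰, giving 2 unpaired electrons.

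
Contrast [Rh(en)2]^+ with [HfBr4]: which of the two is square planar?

[Rh(en)2]^+

For [Rh(en)2]^+: Ligand charges: ethylenediamine is neutral. With an overall charge of +1 the rhodium centre must be in the +1 oxidation state. Rh sits in group 9, so the d-electron count is 9 − 1 = 8. A 4d d⁸ ion has a large crystal-field splitting; square planar leaves the high-energy d_{x²−y²} orbital empty and maximises CFSE. → square planar.
For [HfBr4]: Summing ligand charges against the 0 overall charge gives an oxidation state of +4 for hafnium. Hafnium is a group-4 element; Hf(IV) is therefore d⁰. A d⁰ ion has no crystal-field stabilisation preference between square planar and tetrahedral, so four ligands adopt the sterically favoured tetrahedral geometry. → tetrahedral.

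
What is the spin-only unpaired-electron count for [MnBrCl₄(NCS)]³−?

Ligand charges: each bromide is −1; each chloride is −1; each isothiocyanate is −1. With an overall charge of −3 the manganese centre must be in the +3 oxidation state.
Group 7 minus oxidation state 3 gives a d⁴ configuration.
The spin state decides the count: Bromide, chloride, and isothiocyanate are weak-field ligands for a first-row metal, so the complex is high-spin.
An octahedral high-spin d⁴ ion is t₂g³e_g¹, giving 4 unpaired electrons.

4 unpaired electrons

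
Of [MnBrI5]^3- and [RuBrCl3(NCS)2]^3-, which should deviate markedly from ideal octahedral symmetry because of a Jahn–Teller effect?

[MnBrI5]^3-

[MnBrI5]^3-: Ligand charges: each bromide is −1; each iodide is −1. With an overall charge of −3 the manganese centre must be in the +3 oxidation state. Group 7 minus oxidation state 3 gives a d⁴ configuration. Bromide and iodide are weak-field ligands for a first-row metal, so the complex is high-spin. The t₂g³e_g¹ (high-spin) configuration has an unevenly filled e_g set; the Jahn–Teller theorem predicts a tetragonal distortion (typically axial elongation) to lift the degeneracy.
[RuBrCl3(NCS)2]^3-: Each bromide is −1; each chloride is −1; each isothiocyanate is −1; balancing the −3 overall charge requires Ru(III). Group 8 minus oxidation state 3 gives a d⁵ configuration. A 4d ion has a large Δₒ and is invariably low-spin. The d⁵ configuration leaves the e_g set evenly filled (or empty) — no strong Jahn–Teller driving force.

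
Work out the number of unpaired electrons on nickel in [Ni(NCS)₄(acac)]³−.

2 unpaired electrons

Summing ligand charges against the −3 overall charge gives an oxidation state of +2 for nickel.
Ni sits in group 10, so the d-electron count is 10 − 2 = 8.
Counting donor atoms: 4×isothiocyanate (monodentate) → 4 donors; 1×acetylacetonate (bidentate) → 2 donors. Coordination number = 6.
In an octahedral field the d⁸ configuration is t₂g⁶e_g² (only one arrangement possible), giving 2 unpaired electrons.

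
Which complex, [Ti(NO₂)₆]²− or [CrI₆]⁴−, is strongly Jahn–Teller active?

[CrI₆]⁴−

[Ti(NO₂)₆]²−: Each nitro (N-bound nitrite) is −1; balancing the −2 overall charge requires Ti(IV). Group 4 minus oxidation state 4 gives a d⁰ configuration. The d⁰ configuration leaves the e_g set evenly filled (or empty) — no strong Jahn–Teller driving force.
[CrI₆]⁴−: Summing ligand charges against the −4 overall charge gives an oxidation state of +2 for chromium. Group 6 minus oxidation state 2 gives a d⁴ configuration. Iodide is a weak-field ligand for a first-row metal, so the complex is high-spin. The t₂g³e_g¹ (high-spin) configuration has an unevenly filled e_g set; the Jahn–Teller theorem predicts a tetragonal distortion (typically axial elongation) to lift the degeneracy.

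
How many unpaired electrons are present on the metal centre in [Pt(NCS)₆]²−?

0

Ligand charges: each isothiocyanate is −1. With an overall charge of −2 the platinum centre must be in the +4 oxidation state.
Pt sits in group 10, so the d-electron count is 10 − 4 = 6.
The spin state decides the count: a 5d ion has a large Δₒ and is invariably low-spin.
An octahedral low-spin d⁶ ion is t₂g⁶e_g⁰, giving 0 unpaired electrons.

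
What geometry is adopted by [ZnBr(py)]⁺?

linear

Summing ligand charges against the +1 overall charge gives an oxidation state of +2 for zinc.
Zinc is a group-12 element; Zn(II) is therefore d¹⁰.
Coordination number: 2.
A d¹⁰ ion with only two ligands adopts a linear arrangement (sp hybridisation; no CFSE preference).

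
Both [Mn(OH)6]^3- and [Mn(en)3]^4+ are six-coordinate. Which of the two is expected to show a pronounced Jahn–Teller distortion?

[Mn(OH)6]^3-

[Mn(OH)6]^3-: Ligand charges: each hydroxide is −1. With an overall charge of −3 the manganese centre must be in the +3 oxidation state. Manganese is a group-7 element; Mn(III) is therefore d⁴. Hydroxide is a weak-field ligand for a first-row metal, so the complex is high-spin. The t₂g³e_g¹ (high-spin) configuration has an unevenly filled e_g set; the Jahn–Teller theorem predicts a tetragonal distortion (typically axial elongation) to lift the degeneracy.
[Mn(en)3]^4+: Ethylenediamine is neutral; balancing the +4 overall charge requires Mn(IV). Group 7 minus oxidation state 4 gives a d³ configuration. The d³ configuration leaves the e_g set evenly filled (or empty) — no strong Jahn–Teller driving force.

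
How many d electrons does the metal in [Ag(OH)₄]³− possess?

Each hydroxide is −1; balancing the −3 overall charge requires Ag(I).
Silver is a group-11 element; Ag(I) is therefore d¹⁰.

d¹⁰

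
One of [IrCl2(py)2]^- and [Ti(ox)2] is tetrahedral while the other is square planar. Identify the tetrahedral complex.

For [IrCl2(py)2]^-: Ligand charges: each chloride is −1; pyridine is neutral. With an overall charge of −1 the iridium centre must be in the +1 oxidation state. Group 9 minus oxidation state 1 gives a d⁸ configuration. A 5d d⁸ ion has a large crystal-field splitting; square planar leaves the high-energy d_{x²−y²} orbital empty and maximises CFSE. → square planar.
For [Ti(ox)2]: Ligand charges: each oxalate is −2. With an overall charge of 0 the titanium centre must be in the +4 oxidation state. Titanium is a group-4 element; Ti(IV) is therefore d⁰. A d⁰ ion has no crystal-field stabilisation preference between square planar and tetrahedral, so four ligands adopt the sterically favoured tetrahedral geometry. → tetrahedral.

[Ti(ox)2]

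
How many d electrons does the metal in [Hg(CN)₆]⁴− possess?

d¹⁰

Each cyanide is −1; balancing the −4 overall charge requires Hg(II).
Group 12 minus oxidation state 2 gives a d¹⁰ configuration.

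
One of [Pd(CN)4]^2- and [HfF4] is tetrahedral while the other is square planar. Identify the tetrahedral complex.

[HfF4]

For [Pd(CN)4]^2-: Summing ligand charges against the −2 overall charge gives an oxidation state of +2 for palladium. Palladium is a group-10 element; Pd(II) is therefore d⁸. A 4d d⁸ ion has a large crystal-field splitting; square planar leaves the high-energy d_{x²−y²} orbital empty and maximises CFSE. → square planar.
For [HfF4]: Each fluoride is −1; balancing the 0 overall charge requires Hf(IV). Group 4 minus oxidation state 4 gives a d⁰ configuration. A d⁰ ion has no crystal-field stabilisation preference between square planar and tetrahedral, so four ligands adopt the sterically favoured tetrahedral geometry. → tetrahedral.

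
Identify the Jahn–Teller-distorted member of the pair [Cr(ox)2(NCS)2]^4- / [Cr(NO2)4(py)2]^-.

[Cr(ox)2(NCS)2]^4-

[Cr(ox)2(NCS)2]^4-: Each oxalate is −2; each isothiocyanate is −1; balancing the −4 overall charge requires Cr(II). Group 6 minus oxidation state 2 gives a d⁴ configuration. Isothiocyanate and oxalate are weak-field ligands for a first-row metal, so the complex is high-spin. The t₂g³e_g¹ (high-spin) configuration has an unevenly filled e_g set; the Jahn–Teller theorem predicts a tetragonal distortion (typically axial elongation) to lift the degeneracy.
[Cr(NO2)4(py)2]^-: Summing ligand charges against the −1 overall charge gives an oxidation state of +3 for chromium. Chromium is a group-6 element; Cr(III) is therefore d³. The d³ configuration leaves the e_g set evenly filled (or empty) — no strong Jahn–Teller driving force.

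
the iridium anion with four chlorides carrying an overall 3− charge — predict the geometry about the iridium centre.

square planar

Ligand charges: each chloride is −1. With an overall charge of −3 the iridium centre must be in the +1 oxidation state.
Iridium is a group-9 element; Ir(I) is therefore d⁸.
With 4 monodentate ligands the coordination number is 4.
A 5d d⁸ ion has a large crystal-field splitting; square planar leaves the high-energy d_{x²−y²} orbital empty and maximises CFSE.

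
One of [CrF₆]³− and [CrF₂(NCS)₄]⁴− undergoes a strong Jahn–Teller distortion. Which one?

[CrF₂(NCS)₄]⁴−

[CrF₆]³−: Ligand charges: each fluoride is −1. With an overall charge of −3 the chromium centre must be in the +3 oxidation state. Cr sits in group 6, so the d-electron count is 6 − 3 = 3. The d³ configuration leaves the e_g set evenly filled (or empty) — no strong Jahn–Teller driving force.
[CrF₂(NCS)₄]⁴−: Summing ligand charges against the −4 overall charge gives an oxidation state of +2 for chromium. Group 6 minus oxidation state 2 gives a d⁴ configuration. Fluoride and isothiocyanate are weak-field ligands for a first-row metal, so the complex is high-spin. The t₂g³e_g¹ (high-spin) configuration has an unevenly filled e_g set; the Jahn–Teller theorem predicts a tetragonal distortion (typically axial elongation) to lift the degeneracy.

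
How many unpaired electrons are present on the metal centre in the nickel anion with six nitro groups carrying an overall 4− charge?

Ligand charges: each nitro (N-bound nitrite) is −1. With an overall charge of −4 the nickel centre must be in the +2 oxidation state.
Ni sits in group 10, so the d-electron count is 10 − 2 = 8.
In an octahedral field the d⁸ configuration is t₂g⁶e_g² (only one arrangement possible), giving 2 unpaired electrons.

2 unpaired electrons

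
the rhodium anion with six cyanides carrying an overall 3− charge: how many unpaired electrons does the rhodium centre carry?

Summing ligand charges against the −3 overall charge gives an oxidation state of +3 for rhodium.
Group 9 minus oxidation state 3 gives a d⁶ configuration.
The spin state decides the count: a 4d ion has a large Δₒ and is invariably low-spin.
An octahedral low-spin d⁶ ion is t₂g⁶e_g⁰, giving 0 unpaired electrons.

0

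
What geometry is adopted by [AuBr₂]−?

Each bromide is −1; balancing the −1 overall charge requires Au(I).
Au sits in group 11, so the d-electron count is 11 − 1 = 10.
With 2 monodentate ligands the coordination number is 2.
A d¹⁰ ion with only two ligands adopts a linear arrangement (sp hybridisation; no CFSE preference).

linear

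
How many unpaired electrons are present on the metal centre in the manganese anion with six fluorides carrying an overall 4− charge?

5

Each fluoride is −1; balancing the −4 overall charge requires Mn(II).
Group 7 minus oxidation state 2 gives a d⁵ configuration.
The spin state decides the count: Fluoride is a weak-field ligand for a first-row metal, so the complex is high-spin.
An octahedral high-spin d⁵ ion is t₂g³e_g², giving 5 unpaired electrons.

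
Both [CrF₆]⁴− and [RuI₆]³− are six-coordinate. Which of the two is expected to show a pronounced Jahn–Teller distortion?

[CrF₆]⁴−: Ligand charges: each fluoride is −1. With an overall charge of −4 the chromium centre must be in the +2 oxidation state. Cr sits in group 6, so the d-electron count is 6 − 2 = 4. Fluoride is a weak-field ligand for a first-row metal, so the complex is high-spin. The t₂g³e_g¹ (high-spin) configuration has an unevenly filled e_g set; the Jahn–Teller theorem predicts a tetragonal distortion (typically axial elongation) to lift the degeneracy.
[RuI₆]³−: Ligand charges: each iodide is −1. With an overall charge of −3 the ruthenium centre must be in the +3 oxidation state. Ruthenium is a group-8 element; Ru(III) is therefore d⁵. A 4d ion has a large Δₒ and is invariably low-spin. The d⁵ configuration leaves the e_g set evenly filled (or empty) — no strong Jahn–Teller driving force.

[CrF₆]⁴−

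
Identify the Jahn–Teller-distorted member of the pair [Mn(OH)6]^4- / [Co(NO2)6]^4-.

[Co(NO2)6]^4-

[Mn(OH)6]^4-: Summing ligand charges against the −4 overall charge gives an oxidation state of +2 for manganese. Mn sits in group 7, so the d-electron count is 7 − 2 = 5. Hydroxide is a weak-field ligand for a first-row metal, so the complex is high-spin. The d⁵ configuration leaves the e_g set evenly filled (or empty) — no strong Jahn–Teller driving force.
[Co(NO2)6]^4-: Each nitro (N-bound nitrite) is −1; balancing the −4 overall charge requires Co(II). Group 9 minus oxidation state 2 gives a d⁷ configuration. Nitro (N-bound nitrite) is a strong-field ligand (high in the spectrochemical series) for a first-row metal, so the complex is low-spin. The t₂g⁶e_g¹ (low-spin) configuration has an unevenly filled e_g set; the Jahn–Teller theorem predicts a tetragonal distortion (typically axial elongation) to lift the degeneracy.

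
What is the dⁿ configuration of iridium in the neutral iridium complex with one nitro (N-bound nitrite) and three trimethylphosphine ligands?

d⁸

Summing ligand charges against the 0 overall charge gives an oxidation state of +1 for iridium.
Iridium is a group-9 element; Ir(I) is therefore d⁸.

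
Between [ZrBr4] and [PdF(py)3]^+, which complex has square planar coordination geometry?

[PdF(py)3]^+

For [ZrBr4]: Summing ligand charges against the 0 overall charge gives an oxidation state of +4 for zirconium. Zirconium is a group-4 element; Zr(IV) is therefore d⁰. A d⁰ ion has no crystal-field stabilisation preference between square planar and tetrahedral, so four ligands adopt the sterically favoured tetrahedral geometry. → tetrahedral.
For [PdF(py)3]^+: Each fluoride is −1; pyridine is neutral; balancing the +1 overall charge requires Pd(II). Palladium is a group-10 element; Pd(II) is therefore d⁸. A 4d d⁸ ion has a large crystal-field splitting; square planar leaves the high-energy d_{x²−y²} orbital empty and maximises CFSE. → square planar.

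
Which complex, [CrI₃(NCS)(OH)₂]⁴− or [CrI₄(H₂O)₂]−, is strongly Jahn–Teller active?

[CrI₃(NCS)(OH)₂]⁴−

[CrI₃(NCS)(OH)₂]⁴−: Ligand charges: each iodide is −1; each isothiocyanate is −1; each hydroxide is −1. With an overall charge of −4 the chromium centre must be in the +2 oxidation state. Group 6 minus oxidation state 2 gives a d⁴ configuration. Hydroxide, iodide, and isothiocyanate are weak-field ligands for a first-row metal, so the complex is high-spin. The t₂g³e_g¹ (high-spin) configuration has an unevenly filled e_g set; the Jahn–Teller theorem predicts a tetragonal distortion (typically axial elongation) to lift the degeneracy.
[CrI₄(H₂O)₂]−: Ligand charges: each iodide is −1; water is neutral. With an overall charge of −1 the chromium centre must be in the +3 oxidation state. Group 6 minus oxidation state 3 gives a d³ configuration. The d³ configuration leaves the e_g set evenly filled (or empty) — no strong Jahn–Teller driving force.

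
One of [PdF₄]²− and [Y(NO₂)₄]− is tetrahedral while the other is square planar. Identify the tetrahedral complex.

[Y(NO₂)₄]−

For [PdF₄]²−: Each fluoride is −1; balancing the −2 overall charge requires Pd(II). Pd sits in group 10, so the d-electron count is 10 − 2 = 8. A 4d d⁸ ion has a large crystal-field splitting; square planar leaves the high-energy d_{x²−y²} orbital empty and maximises CFSE. → square planar.
For [Y(NO₂)₄]−: Summing ligand charges against the −1 overall charge gives an oxidation state of +3 for yttrium. Y sits in group 3, so the d-electron count is 3 − 3 = 0. A d⁰ ion has no crystal-field stabilisation preference between square planar and tetrahedral, so four ligands adopt the sterically favoured tetrahedral geometry. → tetrahedral.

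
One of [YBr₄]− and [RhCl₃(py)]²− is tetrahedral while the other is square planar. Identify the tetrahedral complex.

[YBr₄]−

For [YBr₄]−: Summing ligand charges against the −1 overall charge gives an oxidation state of +3 for yttrium. Y sits in group 3, so the d-electron count is 3 − 3 = 0. A d⁰ ion has no crystal-field stabilisation preference between square planar and tetrahedral, so four ligands adopt the sterically favoured tetrahedral geometry. → tetrahedral.
For [RhCl₃(py)]²−: Each chloride is −1; pyridine is neutral; balancing the −2 overall charge requires Rh(I). Rhodium is a group-9 element; Rh(I) is therefore d⁸. A 4d d⁸ ion has a large crystal-field splitting; square planar leaves the high-energy d_{x²−y²} orbital empty and maximises CFSE. → square planar.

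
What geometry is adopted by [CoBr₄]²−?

Ligand charges: each bromide is −1. With an overall charge of −2 the cobalt centre must be in the +2 oxidation state.
Group 9 minus oxidation state 2 gives a d⁷ configuration.
With 4 monodentate ligands the coordination number is 4.
Bromide is a weak-field ligand.
For a high-spin 3d d⁷ ion with weak-field ligands the small Δₜ gives little square-planar CFSE advantage, so four ligands adopt the sterically favoured tetrahedral geometry.

tetrahedral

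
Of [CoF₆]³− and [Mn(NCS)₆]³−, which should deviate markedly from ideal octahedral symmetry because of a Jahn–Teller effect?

[Mn(NCS)₆]³−

[CoF₆]³−: Each fluoride is −1; balancing the −3 overall charge requires Co(III). Group 9 minus oxidation state 3 gives a d⁶ configuration. Fluoride is the one ligand weak enough to leave Co(III) high-spin — [CoF₆]³⁻ is the classic exception. The d⁶ configuration leaves the e_g set evenly filled (or empty) — no strong Jahn–Teller driving force.
[Mn(NCS)₆]³−: Each isothiocyanate is −1; balancing the −3 overall charge requires Mn(III). Group 7 minus oxidation state 3 gives a d⁴ configuration. Isothiocyanate is a weak-field ligand for a first-row metal, so the complex is high-spin. The t₂g³e_g¹ (high-spin) configuration has an unevenly filled e_g set; the Jahn–Teller theorem predicts a tetragonal distortion (typically axial elongation) to lift the degeneracy.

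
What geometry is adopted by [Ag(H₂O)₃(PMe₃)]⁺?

tetrahedral

Water is neutral; trimethylphosphine is neutral; balancing the +1 overall charge requires Ag(I).
Silver is a group-11 element; Ag(I) is therefore d¹⁰.
Coordination number: 4.
A d¹⁰ ion has no crystal-field stabilisation preference between square planar and tetrahedral, so four ligands adopt the sterically favoured tetrahedral geometry.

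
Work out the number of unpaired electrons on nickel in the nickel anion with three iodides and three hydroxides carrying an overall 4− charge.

2 unpaired electrons

Ligand charges: each iodide is −1; each hydroxide is −1. With an overall charge of −4 the nickel centre must be in the +2 oxidation state.
Ni sits in group 10, so the d-electron count is 10 − 2 = 8.
In an octahedral field the d⁸ configuration is t₂g⁶e_g² (only one arrangement possible), giving 2 unpaired electrons.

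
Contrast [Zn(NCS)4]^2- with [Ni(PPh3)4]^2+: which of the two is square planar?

For [Zn(NCS)4]^2-: Each isothiocyanate is −1; balancing the −2 overall charge requires Zn(II). Zn sits in group 12, so the d-electron count is 12 − 2 = 10. A d¹⁰ ion has no crystal-field stabilisation preference between square planar and tetrahedral, so four ligands adopt the sterically favoured tetrahedral geometry. → tetrahedral.
For [Ni(PPh3)4]^2+: Summing ligand charges against the +2 overall charge gives an oxidation state of +2 for nickel. Nickel is a group-10 element; Ni(II) is therefore d⁸. Triphenylphosphine is a strong-field ligand (high in the spectrochemical series). A 3d d⁸ ion with strong-field ligands gains enough CFSE to favour square planar over tetrahedral. → square planar.

[Ni(PPh3)4]^2+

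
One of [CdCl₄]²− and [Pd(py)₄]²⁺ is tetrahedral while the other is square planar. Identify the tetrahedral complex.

For [CdCl₄]²−: Summing ligand charges against the −2 overall charge gives an oxidation state of +2 for cadmium. Cd sits in group 12, so the d-electron count is 12 − 2 = 10. A d¹⁰ ion has no crystal-field stabilisation preference between square planar and tetrahedral, so four ligands adopt the sterically favoured tetrahedral geometry. → tetrahedral.
For [Pd(py)₄]²⁺: Pyridine is neutral; balancing the +2 overall charge requires Pd(II). Group 10 minus oxidation state 2 gives a d⁸ configuration. A 4d d⁸ ion has a large crystal-field splitting; square planar leaves the high-energy d_{x²−y²} orbital empty and maximises CFSE. → square planar.

[CdCl₄]²−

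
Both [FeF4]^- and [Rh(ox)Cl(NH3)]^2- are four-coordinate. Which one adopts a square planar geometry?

[Rh(ox)Cl(NH3)]^2-

For [FeF4]^-: Each fluoride is −1; balancing the −1 overall charge requires Fe(III). Group 8 minus oxidation state 3 gives a d⁵ configuration. A high-spin d⁵ ion has zero CFSE in either geometry, so four ligands adopt the sterically favoured tetrahedral geometry. → tetrahedral.
For [Rh(ox)Cl(NH3)]^2-: Ligand charges: each oxalate is −2; each chloride is −1; ammonia is neutral. With an overall charge of −2 the rhodium centre must be in the +1 oxidation state. Group 9 minus oxidation state 1 gives a d⁸ configuration. A 4d d⁸ ion has a large crystal-field splitting; square planar leaves the high-energy d_{x²−y²} orbital empty and maximises CFSE. → square planar.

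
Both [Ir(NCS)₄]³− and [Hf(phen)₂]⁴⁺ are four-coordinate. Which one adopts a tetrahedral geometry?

[Hf(phen)₂]⁴⁺

For [Ir(NCS)₄]³−: Ligand charges: each isothiocyanate is −1. With an overall charge of −3 the iridium centre must be in the +1 oxidation state. Iridium is a group-9 element; Ir(I) is therefore d⁸. A 5d d⁸ ion has a large crystal-field splitting; square planar leaves the high-energy d_{x²−y²} orbital empty and maximises CFSE. → square planar.
For [Hf(phen)₂]⁴⁺: Ligand charges: 1,10-phenanthroline is neutral. With an overall charge of +4 the hafnium centre must be in the +4 oxidation state. Hafnium is a group-4 element; Hf(IV) is therefore d⁰. A d⁰ ion has no crystal-field stabilisation preference between square planar and tetrahedral, so four ligands adopt the sterically favoured tetrahedral geometry. → tetrahedral.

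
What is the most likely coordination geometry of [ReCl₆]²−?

Ligand charges: each chloride is −1. With an overall charge of −2 the rhenium centre must be in the +4 oxidation state.
Re sits in group 7, so the d-electron count is 7 − 4 = 3.
Coordination number: 6.
Six donors around a single metal centre give an octahedral coordination sphere.

octahedral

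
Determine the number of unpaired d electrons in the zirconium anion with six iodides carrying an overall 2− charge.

0 unpaired electrons

Ligand charges: each iodide is −1. With an overall charge of −2 the zirconium centre must be in the +4 oxidation state.
Zr sits in group 4, so the d-electron count is 4 − 4 = 0.
In an octahedral field the d⁰ configuration is t₂g⁰e_g⁰, giving 0 unpaired electrons.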